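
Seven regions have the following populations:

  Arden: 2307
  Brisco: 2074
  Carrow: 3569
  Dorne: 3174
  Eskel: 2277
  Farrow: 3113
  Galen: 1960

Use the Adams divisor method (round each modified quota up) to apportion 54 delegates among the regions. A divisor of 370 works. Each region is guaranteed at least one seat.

With modified divisor 370: modified quotas Arden 6.235, Brisco 5.605, Carrow 9.646, Dorne 8.578, Eskel 6.154, Farrow 8.414, Galen 5.297.
Rounding up: Arden 7, Brisco 6, Carrow 10, Dorne 9, Eskel 7, Farrow 9, Galen 6 (total 54).

Arden: 7, Brisco: 6, Carrow: 10, Dorne: 9, Eskel: 7, Farrow: 9, Galen: 6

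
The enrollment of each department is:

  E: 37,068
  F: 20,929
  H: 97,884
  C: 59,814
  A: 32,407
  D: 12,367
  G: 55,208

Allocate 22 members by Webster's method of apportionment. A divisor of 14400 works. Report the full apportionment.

E=3, F=1, H=7, C=4, A=2, D=1, G=4

With modified divisor 14400: modified quotas E 2.574, F 1.453, H 6.798, C 4.154, A 2.250, D 0.859, G 3.834.
Rounding to the nearest integer: E 3, F 1, H 7, C 4, A 2, D 1, G 4 (total 22).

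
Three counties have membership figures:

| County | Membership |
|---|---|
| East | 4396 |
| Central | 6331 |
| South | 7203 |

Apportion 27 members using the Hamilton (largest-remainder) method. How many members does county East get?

7

Standard divisor: 17930 ÷ 27 ≈ 664.074.
Standard quotas: East 6.6197, Central 9.5336, South 10.8467.
Lower quotas: East 6, Central 9, South 10 (sum 25, leaving 2 seats).
Remainders in descending order: South 0.8467, East 0.6197, Central 0.5336.
The surplus seats go to South, East.
East receives 7.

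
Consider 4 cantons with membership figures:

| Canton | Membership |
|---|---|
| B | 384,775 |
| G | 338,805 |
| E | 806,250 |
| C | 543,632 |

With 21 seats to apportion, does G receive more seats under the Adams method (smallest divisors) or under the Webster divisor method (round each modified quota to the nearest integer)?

Adams

Adams: B 4, G 4, E 8, C 5.
Webster: B 4, G 3, E 8, C 6.
G gets 4 under Adams and 3 under Webster.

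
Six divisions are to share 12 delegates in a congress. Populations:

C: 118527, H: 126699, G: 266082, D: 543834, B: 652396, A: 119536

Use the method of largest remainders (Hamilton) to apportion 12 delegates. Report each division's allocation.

The standard divisor is 1827074/12 ≈ 152256.167.
Standard quotas: C 0.7785, H 0.8321, G 1.7476, D 3.5718, B 4.2849, A 0.7851.
Lower quotas: C 0, H 0, G 1, D 3, B 4, A 0 (sum 8, leaving 4 seats).
Remainders in descending order: H 0.8321, A 0.7851, C 0.7785, G 0.7476, D 0.5718, B 0.2849.
Largest remainders: H, A, C, G receive the extra seats.

C=1, H=1, G=2, D=3, B=4, A=1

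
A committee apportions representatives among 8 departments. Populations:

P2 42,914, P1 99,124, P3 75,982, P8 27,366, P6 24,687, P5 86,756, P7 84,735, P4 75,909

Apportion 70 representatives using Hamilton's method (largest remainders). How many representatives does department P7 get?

The standard divisor is 517473/70 ≈ 7392.471.
Standard quotas: P2 5.8051, P1 13.4088, P3 10.2783, P8 3.7019, P6 3.3395, P5 11.7357, P7 11.4623, P4 10.2684.
Lower quotas: P2 5, P1 13, P3 10, P8 3, P6 3, P5 11, P7 11, P4 10 (sum 66, leaving 4 seats).
Remainders in descending order: P2 0.8051, P5 0.7357, P8 0.7019, P7 0.4623, P1 0.4088, P6 0.3395, P3 0.2783, P4 0.2684.
Largest remainders: P2, P5, P8, P7 receive the extra seats.
P7 receives 12.

12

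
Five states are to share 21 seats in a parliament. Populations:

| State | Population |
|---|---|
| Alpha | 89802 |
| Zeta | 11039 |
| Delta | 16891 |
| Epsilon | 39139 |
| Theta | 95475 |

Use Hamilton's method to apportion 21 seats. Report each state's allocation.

Standard divisor: 252346 ÷ 21 ≈ 12016.476.
Standard quotas: Alpha 7.4732, Zeta 0.9187, Delta 1.4057, Epsilon 3.2571, Theta 7.9453.
Lower quotas: Alpha 7, Zeta 0, Delta 1, Epsilon 3, Theta 7 (sum 18, leaving 3 seats).
Remainders in descending order: Theta 0.9453, Zeta 0.9187, Alpha 0.4732, Delta 0.4057, Epsilon 0.2571.
Largest remainders: Theta, Zeta, Alpha receive the extra seats.

Alpha=8, Zeta=1, Delta=1, Epsilon=3, Theta=8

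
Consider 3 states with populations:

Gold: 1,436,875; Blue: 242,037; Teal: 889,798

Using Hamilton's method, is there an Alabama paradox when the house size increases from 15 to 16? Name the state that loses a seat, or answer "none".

At 15 seats: Gold 8, Blue 2, Teal 5.
At 16 seats: Gold 9, Blue 1, Teal 6.
Blue drops from 2 to 1.

Blue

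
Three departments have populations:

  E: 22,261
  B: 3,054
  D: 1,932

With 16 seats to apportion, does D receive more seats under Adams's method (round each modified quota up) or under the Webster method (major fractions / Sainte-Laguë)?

Adams: E 12, B 2, D 2.
Webster: E 13, B 2, D 1.
D gets 2 under Adams and 1 under Webster.

Adams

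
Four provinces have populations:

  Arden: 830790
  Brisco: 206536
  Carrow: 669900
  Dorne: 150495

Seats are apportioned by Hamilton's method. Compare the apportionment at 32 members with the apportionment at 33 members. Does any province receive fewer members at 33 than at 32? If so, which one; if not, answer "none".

At 32 seats: Arden 14, Brisco 4, Carrow 11, Dorne 3.
At 33 seats: Arden 15, Brisco 3, Carrow 12, Dorne 3.
Brisco drops from 4 to 3.

Brisco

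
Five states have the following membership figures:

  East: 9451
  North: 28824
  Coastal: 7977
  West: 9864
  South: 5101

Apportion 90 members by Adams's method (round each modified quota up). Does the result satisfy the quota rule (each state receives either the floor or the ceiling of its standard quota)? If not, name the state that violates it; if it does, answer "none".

North

Standard quotas: East 13.895, North 42.376, Coastal 11.728, West 14.502, South 7.499.
Adams allocation: East 14, North 41, Coastal 12, West 15, South 8.
North has quota 42.376 (lower 42, upper 43) but receives 41 — outside the quota interval.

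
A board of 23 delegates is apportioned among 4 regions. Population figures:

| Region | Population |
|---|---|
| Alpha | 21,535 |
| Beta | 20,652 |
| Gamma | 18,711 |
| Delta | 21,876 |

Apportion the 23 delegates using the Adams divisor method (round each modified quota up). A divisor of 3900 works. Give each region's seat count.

With modified divisor 3900: modified quotas Alpha 5.522, Beta 5.295, Gamma 4.798, Delta 5.609.
Rounding up: Alpha 6, Beta 6, Gamma 5, Delta 6 (total 23).

Alpha 6, Beta 6, Gamma 5, Delta 6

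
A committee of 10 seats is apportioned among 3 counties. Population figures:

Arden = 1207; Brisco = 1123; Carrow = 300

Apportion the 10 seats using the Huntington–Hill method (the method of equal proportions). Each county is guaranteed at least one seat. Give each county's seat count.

With divisor 261: modified quotas Arden 4.625, Brisco 4.303, Carrow 1.149.
Geometric-mean thresholds: Arden √(4·5)=4.472, Brisco √(4·5)=4.472, Carrow √(1·2)=1.414.
Each quota rounded against its threshold gives Arden 5, Brisco 4, Carrow 1 (total 10).

Arden=5, Brisco=4, Carrow=1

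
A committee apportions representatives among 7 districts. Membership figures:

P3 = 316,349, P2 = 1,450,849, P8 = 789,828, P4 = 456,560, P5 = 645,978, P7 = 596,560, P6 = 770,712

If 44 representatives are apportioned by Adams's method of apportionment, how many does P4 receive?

Standard divisor 5026836/44 ≈ 114246.273; standard quotas: P3 2.769, P2 12.699, P8 6.913, P4 3.996, P5 5.654, P7 5.222, P6 6.746.
Rounding up gives 3, 13, 7, 4, 6, 6, 7 = 46 seats, so the divisor must be adjusted.
With modified divisor 124700: modified quotas P3 2.537, P2 11.635, P8 6.334, P4 3.661, P5 5.180, P7 4.784, P6 6.181.
Rounding up: P3 3, P2 12, P8 7, P4 4, P5 6, P7 5, P6 7 (total 44).
P4 receives 4.

4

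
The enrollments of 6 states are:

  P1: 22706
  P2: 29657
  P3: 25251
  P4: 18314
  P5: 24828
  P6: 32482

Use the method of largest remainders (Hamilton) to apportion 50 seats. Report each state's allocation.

Total 153238; standard divisor 153238/50 ≈ 3064.76.
Standard quotas: P1 7.4087, P2 9.6768, P3 8.2391, P4 5.9757, P5 8.1011, P6 10.5985.
Lower quotas: P1 7, P2 9, P3 8, P4 5, P5 8, P6 10 (sum 47, leaving 3 seats).
Remainders in descending order: P4 0.9757, P2 0.6768, P6 0.5985, P1 0.4087, P3 0.2391, P5 0.1011.
Largest remainders: P4, P2, P6 receive the extra seats.

P1: 7; P2: 10; P3: 8; P4: 6; P5: 8; P6: 11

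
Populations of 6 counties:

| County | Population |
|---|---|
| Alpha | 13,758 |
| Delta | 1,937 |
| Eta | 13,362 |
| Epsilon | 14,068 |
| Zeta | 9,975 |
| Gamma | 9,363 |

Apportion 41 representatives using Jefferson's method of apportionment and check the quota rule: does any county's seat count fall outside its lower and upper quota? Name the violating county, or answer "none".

Standard quotas: Alpha 9.031, Delta 1.271, Eta 8.771, Epsilon 9.234, Zeta 6.547, Gamma 6.146.
Jefferson allocation: Alpha 9, Delta 1, Eta 9, Epsilon 9, Zeta 7, Gamma 6.
Every allocation lies between the lower and upper quota.

none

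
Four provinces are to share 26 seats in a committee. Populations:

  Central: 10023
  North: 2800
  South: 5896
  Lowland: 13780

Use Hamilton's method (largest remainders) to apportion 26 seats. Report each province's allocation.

Total 32499; standard divisor 32499/26 ≈ 1249.962.
Standard quotas: Central 8.0186, North 2.2401, South 4.7169, Lowland 11.0243.
Lower quotas: Central 8, North 2, South 4, Lowland 11 (sum 25, leaving 1 seat).
Remainders in descending order: South 0.7169, North 0.2401, Lowland 0.0243, Central 0.0186.
The surplus seat goes to South.

Central=8, North=2, South=5, Lowland=11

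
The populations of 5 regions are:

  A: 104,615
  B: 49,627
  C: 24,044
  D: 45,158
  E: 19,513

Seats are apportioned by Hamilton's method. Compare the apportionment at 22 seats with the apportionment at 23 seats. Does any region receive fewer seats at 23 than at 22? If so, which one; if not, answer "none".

At 22 seats: A 9, B 5, C 2, D 4, E 2.
At 23 seats: A 10, B 5, C 2, D 4, E 2.
No region's allocation decreased.

none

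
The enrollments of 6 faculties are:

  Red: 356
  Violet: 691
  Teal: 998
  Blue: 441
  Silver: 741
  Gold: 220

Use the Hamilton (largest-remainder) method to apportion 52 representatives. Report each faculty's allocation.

The standard divisor is 3447/52 ≈ 66.288.
Standard quotas: Red 5.370, Violet 10.424, Teal 15.055, Blue 6.653, Silver 11.178, Gold 3.319.
Lower quotas: Red 5, Violet 10, Teal 15, Blue 6, Silver 11, Gold 3 (sum 50, leaving 2 seats).
Remainders in descending order: Blue 0.653, Violet 0.424, Red 0.370, Gold 0.319, Silver 0.178, Teal 0.055.
The surplus seats go to Blue, Violet.

Red 5, Violet 11, Teal 15, Blue 7, Silver 11, Gold 3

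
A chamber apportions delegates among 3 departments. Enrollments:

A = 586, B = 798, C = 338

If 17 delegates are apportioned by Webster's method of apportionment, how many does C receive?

3

Standard divisor 1722/17 ≈ 101.294; standard quotas: A 5.785, B 7.878, C 3.337.
Rounding to the nearest integer gives A 6, B 8, C 3 — total 17, matching the house size, so no adjustment is needed.
C receives 3.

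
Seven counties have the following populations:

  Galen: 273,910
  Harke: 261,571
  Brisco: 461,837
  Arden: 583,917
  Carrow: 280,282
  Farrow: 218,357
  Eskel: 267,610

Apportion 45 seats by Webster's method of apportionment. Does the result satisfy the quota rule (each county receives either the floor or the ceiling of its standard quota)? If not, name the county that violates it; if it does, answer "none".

none

Standard quotas: Galen 5.251, Harke 5.014, Brisco 8.853, Arden 11.193, Carrow 5.373, Farrow 4.186, Eskel 5.130.
Webster allocation: Galen 5, Harke 5, Brisco 9, Arden 11, Carrow 6, Farrow 4, Eskel 5.
Every allocation lies between the lower and upper quota.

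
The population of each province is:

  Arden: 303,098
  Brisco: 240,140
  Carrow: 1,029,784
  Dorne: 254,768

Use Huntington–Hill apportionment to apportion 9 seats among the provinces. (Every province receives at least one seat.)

With divisor 201167: modified quotas Arden 1.507, Brisco 1.194, Carrow 5.119, Dorne 1.266.
Geometric-mean thresholds: Arden √(1·2)=1.414, Brisco √(1·2)=1.414, Carrow √(5·6)=5.477, Dorne √(1·2)=1.414.
Each quota rounded against its threshold gives Arden 2, Brisco 1, Carrow 5, Dorne 1 (total 9).

Arden: 2, Brisco: 1, Carrow: 5, Dorne: 1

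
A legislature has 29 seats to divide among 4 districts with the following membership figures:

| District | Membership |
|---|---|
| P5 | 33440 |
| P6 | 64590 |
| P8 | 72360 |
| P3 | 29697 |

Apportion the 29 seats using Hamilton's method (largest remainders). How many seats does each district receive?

Total 200087; standard divisor 200087/29 ≈ 6899.552.
Standard quotas: P5 4.8467, P6 9.3615, P8 10.4876, P3 4.3042.
Lower quotas: P5 4, P6 9, P8 10, P3 4 (sum 27, leaving 2 seats).
Remainders in descending order: P5 0.8467, P8 0.4876, P6 0.3615, P3 0.3042.
Largest remainders: P5, P8 receive the extra seats.

P5 5; P6 9; P8 11; P3 4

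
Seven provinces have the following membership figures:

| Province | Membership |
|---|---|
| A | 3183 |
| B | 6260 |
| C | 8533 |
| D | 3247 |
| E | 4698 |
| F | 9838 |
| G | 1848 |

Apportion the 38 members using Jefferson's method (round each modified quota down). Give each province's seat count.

A 3, B 6, C 9, D 3, E 5, F 10, G 2

Standard divisor 37607/38 ≈ 989.658; standard quotas: A 3.216, B 6.325, C 8.622, D 3.281, E 4.747, F 9.941, G 1.867.
Rounding down gives 3, 6, 8, 3, 4, 9, 1 = 34 seats, so the divisor must be adjusted.
With modified divisor 900: modified quotas A 3.537, B 6.956, C 9.481, D 3.608, E 5.220, F 10.931, G 2.053.
Rounding down: A 3, B 6, C 9, D 3, E 5, F 10, G 2 (total 38).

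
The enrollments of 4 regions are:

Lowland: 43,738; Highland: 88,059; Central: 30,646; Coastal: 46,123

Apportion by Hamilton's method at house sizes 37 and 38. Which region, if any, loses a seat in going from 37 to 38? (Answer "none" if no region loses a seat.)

At 37 seats: Lowland 8, Highland 16, Central 5, Coastal 8.
At 38 seats: Lowland 8, Highland 16, Central 6, Coastal 8.
No region's allocation decreased.

none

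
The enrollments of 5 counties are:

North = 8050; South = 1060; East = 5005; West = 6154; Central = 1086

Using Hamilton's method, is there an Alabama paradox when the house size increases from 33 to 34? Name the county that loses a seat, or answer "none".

South

At 33 seats: North 12, South 2, East 8, West 9, Central 2.
At 34 seats: North 13, South 1, East 8, West 10, Central 2.
South drops from 2 to 1.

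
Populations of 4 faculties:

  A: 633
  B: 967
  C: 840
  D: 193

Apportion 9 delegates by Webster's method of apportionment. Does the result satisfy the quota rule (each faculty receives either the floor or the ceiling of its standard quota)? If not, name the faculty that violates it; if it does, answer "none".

none

Standard quotas: A 2.164, B 3.305, C 2.871, D 0.660.
Webster allocation: A 2, B 3, C 3, D 1.
Every allocation lies between the lower and upper quota.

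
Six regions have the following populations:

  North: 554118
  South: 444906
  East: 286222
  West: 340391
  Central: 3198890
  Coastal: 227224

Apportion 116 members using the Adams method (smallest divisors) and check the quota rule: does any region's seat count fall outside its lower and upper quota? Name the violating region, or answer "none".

Central

Standard quotas: North 12.724, South 10.216, East 6.572, West 7.816, Central 73.454, Coastal 5.218.
Adams allocation: North 13, South 10, East 7, West 8, Central 72, Coastal 6.
Central has quota 73.454 (lower 73, upper 74) but receives 72 — outside the quota interval.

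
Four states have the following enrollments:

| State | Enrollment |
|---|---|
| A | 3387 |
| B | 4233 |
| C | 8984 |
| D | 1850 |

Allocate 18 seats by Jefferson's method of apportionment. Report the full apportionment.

A 3, B 4, C 9, D 2

Standard divisor 18454/18 ≈ 1025.222; standard quotas: A 3.304, B 4.129, C 8.763, D 1.804.
Rounding down gives 3, 4, 8, 1 = 16 seats, so the divisor must be adjusted.
With modified divisor 910: modified quotas A 3.722, B 4.652, C 9.873, D 2.033.
Rounding down: A 3, B 4, C 9, D 2 (total 18).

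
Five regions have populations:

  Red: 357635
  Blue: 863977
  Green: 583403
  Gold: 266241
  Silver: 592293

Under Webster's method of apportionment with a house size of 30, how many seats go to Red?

4

Standard divisor 2663549/30 ≈ 88784.967; standard quotas: Red 4.028, Blue 9.731, Green 6.571, Gold 2.999, Silver 6.671.
Rounding to the nearest integer gives 4, 10, 7, 3, 7 = 31 seats, so the divisor must be adjusted.
With modified divisor 90300: modified quotas Red 3.961, Blue 9.568, Green 6.461, Gold 2.948, Silver 6.559.
Rounding to the nearest integer: Red 4, Blue 10, Green 6, Gold 3, Silver 7 (total 30).
Red receives 4.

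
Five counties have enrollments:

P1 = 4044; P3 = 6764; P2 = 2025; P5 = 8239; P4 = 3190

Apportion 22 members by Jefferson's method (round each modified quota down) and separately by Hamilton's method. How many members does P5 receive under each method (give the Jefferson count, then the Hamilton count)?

Jefferson: P1 3, P3 6, P2 2, P5 8, P4 3.
Hamilton: P1 4, P3 6, P2 2, P5 7, P4 3.
P5 gets 8 under Jefferson and 7 under Hamilton.

8 and 7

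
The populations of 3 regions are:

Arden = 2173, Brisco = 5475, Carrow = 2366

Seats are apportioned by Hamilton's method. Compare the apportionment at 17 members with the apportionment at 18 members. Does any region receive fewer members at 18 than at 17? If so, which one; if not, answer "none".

At 17 seats: Arden 4, Brisco 9, Carrow 4.
At 18 seats: Arden 4, Brisco 10, Carrow 4.
No region's allocation decreased.

none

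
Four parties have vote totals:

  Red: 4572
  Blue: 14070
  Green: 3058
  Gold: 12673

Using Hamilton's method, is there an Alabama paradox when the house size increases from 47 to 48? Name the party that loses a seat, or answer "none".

none

At 47 seats: Red 6, Blue 19, Green 4, Gold 18.
At 48 seats: Red 6, Blue 20, Green 4, Gold 18.
No party's allocation decreased.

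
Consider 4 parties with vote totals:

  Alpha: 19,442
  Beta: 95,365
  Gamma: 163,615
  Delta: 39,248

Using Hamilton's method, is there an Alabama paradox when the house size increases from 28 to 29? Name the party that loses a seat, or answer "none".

At 28 seats: Alpha 2, Beta 8, Gamma 14, Delta 4.
At 29 seats: Alpha 2, Beta 9, Gamma 15, Delta 3.
Delta drops from 4 to 3.

Delta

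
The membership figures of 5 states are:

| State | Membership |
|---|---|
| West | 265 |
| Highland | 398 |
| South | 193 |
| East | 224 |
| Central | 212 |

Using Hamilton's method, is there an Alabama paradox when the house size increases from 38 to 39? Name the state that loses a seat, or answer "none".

none

At 38 seats: West 8, Highland 12, South 6, East 6, Central 6.
At 39 seats: West 8, Highland 12, South 6, East 7, Central 6.
No state's allocation decreased.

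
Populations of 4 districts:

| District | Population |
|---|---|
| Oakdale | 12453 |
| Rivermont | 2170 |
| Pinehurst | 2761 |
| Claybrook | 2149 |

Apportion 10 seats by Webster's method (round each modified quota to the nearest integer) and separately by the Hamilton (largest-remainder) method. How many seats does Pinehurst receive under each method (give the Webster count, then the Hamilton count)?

Webster: Oakdale 7, Rivermont 1, Pinehurst 1, Claybrook 1.
Hamilton: Oakdale 6, Rivermont 1, Pinehurst 2, Claybrook 1.
Pinehurst gets 1 under Webster and 2 under Hamilton.

1 and 2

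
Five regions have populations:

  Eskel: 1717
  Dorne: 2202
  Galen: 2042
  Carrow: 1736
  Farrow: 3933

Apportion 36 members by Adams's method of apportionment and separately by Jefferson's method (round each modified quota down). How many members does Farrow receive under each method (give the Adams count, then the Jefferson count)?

12 and 13

Adams: Eskel 5, Dorne 7, Galen 6, Carrow 6, Farrow 12.
Jefferson: Eskel 5, Dorne 7, Galen 6, Carrow 5, Farrow 13.
Farrow gets 12 under Adams and 13 under Jefferson.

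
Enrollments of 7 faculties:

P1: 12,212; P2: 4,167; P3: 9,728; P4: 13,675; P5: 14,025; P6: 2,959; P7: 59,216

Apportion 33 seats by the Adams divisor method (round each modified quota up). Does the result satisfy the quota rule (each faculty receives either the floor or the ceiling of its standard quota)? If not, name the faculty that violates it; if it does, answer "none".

P7

Standard quotas: P1 3.475, P2 1.186, P3 2.768, P4 3.891, P5 3.990, P6 0.842, P7 16.849.
Adams allocation: P1 4, P2 2, P3 3, P4 4, P5 4, P6 1, P7 15.
P7 has quota 16.849 (lower 16, upper 17) but receives 15 — outside the quota interval.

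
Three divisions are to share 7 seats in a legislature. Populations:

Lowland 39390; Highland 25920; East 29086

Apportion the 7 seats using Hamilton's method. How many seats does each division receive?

The standard divisor is 94396/7 ≈ 13485.143.
Standard quotas: Lowland 2.9210, Highland 1.9221, East 2.1569.
Lower quotas: Lowland 2, Highland 1, East 2 (sum 5, leaving 2 seats).
Remainders in descending order: Highland 0.9221, Lowland 0.9210, East 0.1569.
Largest remainders: Highland, Lowland receive the extra seats.

Lowland: 3, Highland: 2, East: 2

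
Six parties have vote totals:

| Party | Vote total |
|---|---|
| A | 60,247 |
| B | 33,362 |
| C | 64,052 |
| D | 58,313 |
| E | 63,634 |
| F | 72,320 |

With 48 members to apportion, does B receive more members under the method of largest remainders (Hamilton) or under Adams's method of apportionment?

Hamilton: A 8, B 4, C 9, D 8, E 9, F 10.
Adams: A 8, B 5, C 9, D 8, E 8, F 10.
B gets 4 under Hamilton and 5 under Adams.

Adams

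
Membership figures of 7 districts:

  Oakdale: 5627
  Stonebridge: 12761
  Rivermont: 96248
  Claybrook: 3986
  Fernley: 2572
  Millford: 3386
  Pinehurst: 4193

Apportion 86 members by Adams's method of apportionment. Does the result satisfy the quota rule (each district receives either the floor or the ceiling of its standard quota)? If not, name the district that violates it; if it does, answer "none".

Standard quotas: Oakdale 3.758, Stonebridge 8.522, Rivermont 64.278, Claybrook 2.662, Fernley 1.718, Millford 2.261, Pinehurst 2.800.
Adams allocation: Oakdale 4, Stonebridge 9, Rivermont 62, Claybrook 3, Fernley 2, Millford 3, Pinehurst 3.
Rivermont has quota 64.278 (lower 64, upper 65) but receives 62 — outside the quota interval.

Rivermont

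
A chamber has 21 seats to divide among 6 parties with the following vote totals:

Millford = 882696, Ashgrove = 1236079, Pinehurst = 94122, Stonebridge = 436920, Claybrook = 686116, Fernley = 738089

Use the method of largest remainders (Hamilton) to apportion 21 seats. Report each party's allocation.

The standard divisor is 4074022/21 ≈ 194001.048.
Standard quotas: Millford 4.5500, Ashgrove 6.3715, Pinehurst 0.4852, Stonebridge 2.2522, Claybrook 3.5367, Fernley 3.8046.
Lower quotas: Millford 4, Ashgrove 6, Pinehurst 0, Stonebridge 2, Claybrook 3, Fernley 3 (sum 18, leaving 3 seats).
Remainders in descending order: Fernley 0.8046, Millford 0.5500, Claybrook 0.5367, Pinehurst 0.4852, Ashgrove 0.3715, Stonebridge 0.2522.
The surplus seats go to Fernley, Millford, Claybrook.

Millford 5; Ashgrove 6; Pinehurst 0; Stonebridge 2; Claybrook 4; Fernley 4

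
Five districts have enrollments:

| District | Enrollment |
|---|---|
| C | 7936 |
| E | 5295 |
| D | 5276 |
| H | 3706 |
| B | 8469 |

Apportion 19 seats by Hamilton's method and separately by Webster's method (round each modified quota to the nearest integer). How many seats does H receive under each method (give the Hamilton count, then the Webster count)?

3 and 2

Hamilton: C 5, E 3, D 3, H 3, B 5.
Webster: C 5, E 3, D 3, H 2, B 6.
H gets 3 under Hamilton and 2 under Webster.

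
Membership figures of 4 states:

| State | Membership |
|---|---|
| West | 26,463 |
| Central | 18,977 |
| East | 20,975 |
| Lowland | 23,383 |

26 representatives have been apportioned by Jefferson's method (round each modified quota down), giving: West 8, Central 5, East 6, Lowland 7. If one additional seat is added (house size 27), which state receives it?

Priority for the next seat is population ÷ (current seats + 1).
Priorities: West 2940.333, Central 3162.833, East 2996.429, Lowland 2922.875.
Highest priority: Central.

Central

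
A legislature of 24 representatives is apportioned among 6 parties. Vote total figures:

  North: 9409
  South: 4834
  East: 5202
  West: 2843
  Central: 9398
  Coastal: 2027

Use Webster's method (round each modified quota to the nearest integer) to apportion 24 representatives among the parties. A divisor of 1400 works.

With modified divisor 1400: modified quotas North 6.721, South 3.453, East 3.716, West 2.031, Central 6.713, Coastal 1.448.
Rounding to the nearest integer: North 7, South 3, East 4, West 2, Central 7, Coastal 1 (total 24).

North 7, South 3, East 4, West 2, Central 7, Coastal 1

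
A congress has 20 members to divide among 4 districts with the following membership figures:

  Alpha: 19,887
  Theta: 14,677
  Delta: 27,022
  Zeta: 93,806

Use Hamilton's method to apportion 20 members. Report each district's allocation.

The standard divisor is 155392/20 ≈ 7769.6.
Standard quotas: Alpha 2.5596, Theta 1.8890, Delta 3.4779, Zeta 12.0735.
Lower quotas: Alpha 2, Theta 1, Delta 3, Zeta 12 (sum 18, leaving 2 seats).
Remainders in descending order: Theta 0.8890, Alpha 0.5596, Delta 0.4779, Zeta 0.0735.
Largest remainders: Theta, Alpha receive the extra seats.

Alpha=3; Theta=2; Delta=3; Zeta=12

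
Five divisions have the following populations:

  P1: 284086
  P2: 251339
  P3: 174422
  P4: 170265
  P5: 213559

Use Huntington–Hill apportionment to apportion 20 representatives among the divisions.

With divisor 54034: modified quotas P1 5.258, P2 4.651, P3 3.228, P4 3.151, P5 3.952.
Geometric-mean thresholds: P1 √(5·6)=5.477, P2 √(4·5)=4.472, P3 √(3·4)=3.464, P4 √(3·4)=3.464, P5 √(3·4)=3.464.
Each quota rounded against its threshold gives P1 5, P2 5, P3 3, P4 3, P5 4 (total 20).

P1: 5, P2: 5, P3: 3, P4: 3, P5: 4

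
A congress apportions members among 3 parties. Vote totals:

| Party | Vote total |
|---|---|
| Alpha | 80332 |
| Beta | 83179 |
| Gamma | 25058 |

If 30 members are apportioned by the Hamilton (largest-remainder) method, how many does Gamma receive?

The standard divisor is 188569/30 ≈ 6285.633.
Standard quotas: Alpha 12.7803, Beta 13.2332, Gamma 3.9866.
Lower quotas: Alpha 12, Beta 13, Gamma 3 (sum 28, leaving 2 seats).
Remainders in descending order: Gamma 0.9866, Alpha 0.7803, Beta 0.2332.
The surplus seats go to Gamma, Alpha.
Gamma receives 4.

4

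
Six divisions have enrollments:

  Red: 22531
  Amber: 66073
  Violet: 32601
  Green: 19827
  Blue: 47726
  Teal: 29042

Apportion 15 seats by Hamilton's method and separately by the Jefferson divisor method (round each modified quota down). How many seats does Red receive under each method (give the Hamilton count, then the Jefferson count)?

Hamilton: Red 2, Amber 5, Violet 2, Green 1, Blue 3, Teal 2.
Jefferson: Red 1, Amber 5, Violet 2, Green 1, Blue 4, Teal 2.
Red gets 2 under Hamilton and 1 under Jefferson.

2 and 1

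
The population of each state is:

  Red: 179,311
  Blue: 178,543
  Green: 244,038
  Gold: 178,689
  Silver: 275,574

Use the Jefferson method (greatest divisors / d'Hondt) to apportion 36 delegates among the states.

Red 6, Blue 6, Green 8, Gold 6, Silver 10

Standard divisor 1056155/36 ≈ 29337.639; standard quotas: Red 6.112, Blue 6.086, Green 8.318, Gold 6.091, Silver 9.393.
Rounding down gives 6, 6, 8, 6, 9 = 35 seats, so the divisor must be adjusted.
With modified divisor 27300: modified quotas Red 6.568, Blue 6.540, Green 8.939, Gold 6.545, Silver 10.094.
Rounding down: Red 6, Blue 6, Green 8, Gold 6, Silver 10 (total 36).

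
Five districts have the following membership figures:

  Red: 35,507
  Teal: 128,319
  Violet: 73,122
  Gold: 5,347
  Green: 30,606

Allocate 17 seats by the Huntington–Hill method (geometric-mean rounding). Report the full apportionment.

Red=2, Teal=8, Violet=4, Gold=1, Green=2

With divisor 16749: modified quotas Red 2.120, Teal 7.661, Violet 4.366, Gold 0.319, Green 1.827.
Geometric-mean thresholds: Red √(2·3)=2.449, Teal √(7·8)=7.483, Violet √(4·5)=4.472, Gold (min 1), Green √(1·2)=1.414.
Each quota rounded against its threshold gives Red 2, Teal 8, Violet 4, Gold 1, Green 2 (total 17).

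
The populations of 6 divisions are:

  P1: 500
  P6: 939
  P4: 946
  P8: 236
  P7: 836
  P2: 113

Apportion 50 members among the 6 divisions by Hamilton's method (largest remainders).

Total 3570; standard divisor 3570/50 ≈ 71.4.
Standard quotas: P1 7.003, P6 13.151, P4 13.249, P8 3.305, P7 11.709, P2 1.583.
Lower quotas: P1 7, P6 13, P4 13, P8 3, P7 11, P2 1 (sum 48, leaving 2 seats).
Remainders in descending order: P7 0.709, P2 0.583, P8 0.305, P4 0.249, P6 0.151, P1 0.003.
The surplus seats go to P7, P2.

P1 7, P6 13, P4 13, P8 3, P7 12, P2 2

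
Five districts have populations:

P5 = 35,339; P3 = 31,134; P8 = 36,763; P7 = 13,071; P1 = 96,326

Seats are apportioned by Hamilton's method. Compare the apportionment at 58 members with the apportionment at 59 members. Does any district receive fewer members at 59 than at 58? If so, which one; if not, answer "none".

At 58 seats: P5 10, P3 8, P8 10, P7 4, P1 26.
At 59 seats: P5 10, P3 9, P8 10, P7 3, P1 27.
P7 drops from 4 to 3.

P7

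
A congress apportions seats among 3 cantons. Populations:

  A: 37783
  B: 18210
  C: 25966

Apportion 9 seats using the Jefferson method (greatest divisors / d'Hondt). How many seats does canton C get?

3

Standard divisor 81959/9 ≈ 9106.556; standard quotas: A 4.149, B 2.000, C 2.851.
Rounding down gives 4, 1, 2 = 7 seats, so the divisor must be adjusted.
With modified divisor 8100: modified quotas A 4.665, B 2.248, C 3.206.
Rounding down: A 4, B 2, C 3 (total 9).
C receives 3.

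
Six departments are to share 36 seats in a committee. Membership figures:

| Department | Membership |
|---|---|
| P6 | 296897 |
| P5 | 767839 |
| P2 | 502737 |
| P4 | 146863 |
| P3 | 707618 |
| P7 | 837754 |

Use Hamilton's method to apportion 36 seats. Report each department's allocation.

Standard divisor: 3259708 ÷ 36 ≈ 90547.444.
Standard quotas: P6 3.2789, P5 8.4800, P2 5.5522, P4 1.6219, P3 7.8149, P7 9.2521.
Lower quotas: P6 3, P5 8, P2 5, P4 1, P3 7, P7 9 (sum 33, leaving 3 seats).
Remainders in descending order: P3 0.8149, P4 0.6219, P2 0.5522, P5 0.4800, P6 0.2789, P7 0.2521.
The surplus seats go to P3, P4, P2.

P6: 3; P5: 8; P2: 6; P4: 2; P3: 8; P7: 9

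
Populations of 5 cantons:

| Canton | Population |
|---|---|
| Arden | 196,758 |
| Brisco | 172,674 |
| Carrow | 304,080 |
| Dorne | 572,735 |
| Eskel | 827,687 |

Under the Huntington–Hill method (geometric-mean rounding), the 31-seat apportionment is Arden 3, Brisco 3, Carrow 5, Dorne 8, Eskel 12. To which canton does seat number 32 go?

Dorne

Priority for the next seat is population ÷ (√(s·(s+1))).
Priorities: Arden 56799.142, Brisco 49846.690, Carrow 55517.158, Dorne 67497.467, Eskel 66267.996.
Highest priority: Dorne.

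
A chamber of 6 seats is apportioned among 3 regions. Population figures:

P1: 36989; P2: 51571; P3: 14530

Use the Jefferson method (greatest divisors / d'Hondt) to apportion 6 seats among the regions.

P1 2, P2 3, P3 1

Standard divisor 103090/6 ≈ 17181.667; standard quotas: P1 2.153, P2 3.002, P3 0.846.
Rounding down gives 2, 3, 0 = 5 seats, so the divisor must be adjusted.
With modified divisor 13700: modified quotas P1 2.700, P2 3.764, P3 1.061.
Rounding down: P1 2, P2 3, P3 1 (total 6).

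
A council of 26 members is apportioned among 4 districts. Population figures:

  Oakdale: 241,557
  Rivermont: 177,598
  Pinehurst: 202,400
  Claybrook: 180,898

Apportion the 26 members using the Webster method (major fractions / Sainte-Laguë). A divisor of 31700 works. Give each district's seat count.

With modified divisor 31700: modified quotas Oakdale 7.620, Rivermont 5.602, Pinehurst 6.385, Claybrook 5.707.
Rounding to the nearest integer: Oakdale 8, Rivermont 6, Pinehurst 6, Claybrook 6 (total 26).

Oakdale 8; Rivermont 6; Pinehurst 6; Claybrook 6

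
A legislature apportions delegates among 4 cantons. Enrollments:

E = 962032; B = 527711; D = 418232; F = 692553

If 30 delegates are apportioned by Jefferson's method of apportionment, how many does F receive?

Standard divisor 2600528/30 ≈ 86684.267; standard quotas: E 11.098, B 6.088, D 4.825, F 7.989.
Rounding down gives 11, 6, 4, 7 = 28 seats, so the divisor must be adjusted.
With modified divisor 81900: modified quotas E 11.746, B 6.443, D 5.107, F 8.456.
Rounding down: E 11, B 6, D 5, F 8 (total 30).
F receives 8.

8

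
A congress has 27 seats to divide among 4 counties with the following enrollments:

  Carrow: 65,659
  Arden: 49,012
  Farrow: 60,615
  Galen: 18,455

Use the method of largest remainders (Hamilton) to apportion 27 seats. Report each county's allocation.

Total 193741; standard divisor 193741/27 ≈ 7175.593.
Standard quotas: Carrow 9.1503, Arden 6.8304, Farrow 8.4474, Galen 2.5719.
Lower quotas: Carrow 9, Arden 6, Farrow 8, Galen 2 (sum 25, leaving 2 seats).
Remainders in descending order: Arden 0.8304, Galen 0.5719, Farrow 0.4474, Carrow 0.1503.
Largest remainders: Arden, Galen receive the extra seats.

Carrow=9; Arden=7; Farrow=8; Galen=3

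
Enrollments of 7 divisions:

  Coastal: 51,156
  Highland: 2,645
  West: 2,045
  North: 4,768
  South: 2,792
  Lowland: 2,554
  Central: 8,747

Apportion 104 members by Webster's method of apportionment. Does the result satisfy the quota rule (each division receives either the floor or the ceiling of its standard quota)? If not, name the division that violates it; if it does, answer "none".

Coastal

Standard quotas: Coastal 71.215, Highland 3.682, West 2.847, North 6.638, South 3.887, Lowland 3.555, Central 12.177.
Webster allocation: Coastal 70, Highland 4, West 3, North 7, South 4, Lowland 4, Central 12.
Coastal has quota 71.215 (lower 71, upper 72) but receives 70 — outside the quota interval.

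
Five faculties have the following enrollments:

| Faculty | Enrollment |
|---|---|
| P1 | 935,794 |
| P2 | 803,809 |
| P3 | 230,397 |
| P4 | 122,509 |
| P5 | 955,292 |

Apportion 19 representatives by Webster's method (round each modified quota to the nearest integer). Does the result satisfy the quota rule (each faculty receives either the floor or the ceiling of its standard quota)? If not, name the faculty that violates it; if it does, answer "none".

Standard quotas: P1 5.834, P2 5.011, P3 1.436, P4 0.764, P5 5.955.
Webster allocation: P1 6, P2 5, P3 1, P4 1, P5 6.
Every allocation lies between the lower and upper quota.

none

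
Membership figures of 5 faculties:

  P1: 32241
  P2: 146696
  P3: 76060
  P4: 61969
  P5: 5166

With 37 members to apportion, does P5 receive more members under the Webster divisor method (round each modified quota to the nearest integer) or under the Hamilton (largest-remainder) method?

Webster

Webster: P1 4, P2 16, P3 9, P4 7, P5 1.
Hamilton: P1 4, P2 17, P3 9, P4 7, P5 0.
P5 gets 1 under Webster and 0 under Hamilton.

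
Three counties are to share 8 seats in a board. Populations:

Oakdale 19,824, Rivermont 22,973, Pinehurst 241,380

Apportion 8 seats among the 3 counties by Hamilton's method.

The standard divisor is 284177/8 ≈ 35522.125.
Standard quotas: Oakdale 0.5581, Rivermont 0.6467, Pinehurst 6.7952.
Lower quotas: Oakdale 0, Rivermont 0, Pinehurst 6 (sum 6, leaving 2 seats).
Remainders in descending order: Pinehurst 0.7952, Rivermont 0.6467, Oakdale 0.5581.
Largest remainders: Pinehurst, Rivermont receive the extra seats.

Oakdale 0, Rivermont 1, Pinehurst 7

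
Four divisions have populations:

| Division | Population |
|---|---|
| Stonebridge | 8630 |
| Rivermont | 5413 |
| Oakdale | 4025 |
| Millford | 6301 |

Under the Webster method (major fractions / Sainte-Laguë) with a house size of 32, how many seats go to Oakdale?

Standard divisor 24369/32 ≈ 761.531; standard quotas: Stonebridge 11.332, Rivermont 7.108, Oakdale 5.285, Millford 8.274.
Rounding to the nearest integer gives 11, 7, 5, 8 = 31 seats, so the divisor must be adjusted.
With modified divisor 746: modified quotas Stonebridge 11.568, Rivermont 7.256, Oakdale 5.395, Millford 8.446.
Rounding to the nearest integer: Stonebridge 12, Rivermont 7, Oakdale 5, Millford 8 (total 32).
Oakdale receives 5.

5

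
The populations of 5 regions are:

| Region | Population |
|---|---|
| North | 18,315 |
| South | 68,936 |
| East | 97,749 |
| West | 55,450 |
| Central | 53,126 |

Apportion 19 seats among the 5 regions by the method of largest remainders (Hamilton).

North: 1, South: 5, East: 6, West: 4, Central: 3

The standard divisor is 293576/19 ≈ 15451.368.
Standard quotas: North 1.1853, South 4.4615, East 6.3262, West 3.5887, Central 3.4383.
Lower quotas: North 1, South 4, East 6, West 3, Central 3 (sum 17, leaving 2 seats).
Remainders in descending order: West 0.5887, South 0.4615, Central 0.4383, East 0.3262, North 0.1853.
Largest remainders: West, South receive the extra seats.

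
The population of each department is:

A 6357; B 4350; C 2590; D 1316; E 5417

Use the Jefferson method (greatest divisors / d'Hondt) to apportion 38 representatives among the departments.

A 12, B 8, C 5, D 2, E 11

Standard divisor 20030/38 ≈ 527.105; standard quotas: A 12.060, B 8.253, C 4.914, D 2.497, E 10.277.
Rounding down gives 12, 8, 4, 2, 10 = 36 seats, so the divisor must be adjusted.
With modified divisor 490: modified quotas A 12.973, B 8.878, C 5.286, D 2.686, E 11.055.
Rounding down: A 12, B 8, C 5, D 2, E 11 (total 38).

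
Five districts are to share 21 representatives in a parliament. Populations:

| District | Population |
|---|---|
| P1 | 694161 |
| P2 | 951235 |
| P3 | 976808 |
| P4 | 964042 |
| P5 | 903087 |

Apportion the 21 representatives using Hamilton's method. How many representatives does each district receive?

Total 4489333; standard divisor 4489333/21 ≈ 213777.762.
Standard quotas: P1 3.2471, P2 4.4496, P3 4.5693, P4 4.5096, P5 4.2244.
Lower quotas: P1 3, P2 4, P3 4, P4 4, P5 4 (sum 19, leaving 2 seats).
Remainders in descending order: P3 0.5693, P4 0.5096, P2 0.4496, P1 0.2471, P5 0.2244.
Largest remainders: P3, P4 receive the extra seats.

P1 3, P2 4, P3 5, P4 5, P5 4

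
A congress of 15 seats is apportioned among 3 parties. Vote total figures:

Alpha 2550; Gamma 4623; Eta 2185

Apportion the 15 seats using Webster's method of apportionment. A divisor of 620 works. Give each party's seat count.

Alpha 4; Gamma 7; Eta 4

With modified divisor 620: modified quotas Alpha 4.113, Gamma 7.456, Eta 3.524.
Rounding to the nearest integer: Alpha 4, Gamma 7, Eta 4 (total 15).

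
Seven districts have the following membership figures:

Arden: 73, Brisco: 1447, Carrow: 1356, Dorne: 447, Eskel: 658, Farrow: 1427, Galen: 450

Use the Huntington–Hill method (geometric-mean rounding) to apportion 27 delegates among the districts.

With divisor 222: modified quotas Arden 0.329, Brisco 6.518, Carrow 6.108, Dorne 2.014, Eskel 2.964, Farrow 6.428, Galen 2.027.
Geometric-mean thresholds: Arden (min 1), Brisco √(6·7)=6.481, Carrow √(6·7)=6.481, Dorne √(2·3)=2.449, Eskel √(2·3)=2.449, Farrow √(6·7)=6.481, Galen √(2·3)=2.449.
Each quota rounded against its threshold gives Arden 1, Brisco 7, Carrow 6, Dorne 2, Eskel 3, Farrow 6, Galen 2 (total 27).

Arden 1; Brisco 7; Carrow 6; Dorne 2; Eskel 3; Farrow 6; Galen 2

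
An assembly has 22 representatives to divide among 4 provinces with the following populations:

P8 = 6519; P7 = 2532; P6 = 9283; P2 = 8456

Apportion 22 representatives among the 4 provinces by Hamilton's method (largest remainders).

Total 26790; standard divisor 26790/22 ≈ 1217.727.
Standard quotas: P8 5.3534, P7 2.0793, P6 7.6232, P2 6.9441.
Lower quotas: P8 5, P7 2, P6 7, P2 6 (sum 20, leaving 2 seats).
Remainders in descending order: P2 0.9441, P6 0.6232, P8 0.3534, P7 0.0793.
The surplus seats go to P2, P6.

P8: 5, P7: 2, P6: 8, P2: 7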